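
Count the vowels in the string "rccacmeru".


Input string: 'rccacmeru'
Operation: count vowels (a, e, i, o, u)
Scan: s[0]='r', s[1]='c', s[2]='c', s[3]='a' (vowel), s[4]='c', s[5]='m', s[6]='e' (vowel), s[7]='r', s[8]='u' (vowel)
Vowels found: 3
Result: 3


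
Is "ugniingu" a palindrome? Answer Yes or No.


Input string: 'ugniingu'
Reversed: 'ugniingu'
Compare pairs: s[0]='u' vs s[7]='u' (match), s[1]='g' vs s[6]='g' (match), s[2]='n' vs s[5]='n' (match), s[3]='i' vs s[4]='i' (match)
Palindrome: Yes


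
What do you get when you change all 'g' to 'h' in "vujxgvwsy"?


Input string: 'vujxgvwsy'
Operation: replace 'g' with 'h'
Positions of 'g': 4
After replacement: vujxhvwsy


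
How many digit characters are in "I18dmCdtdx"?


Input string: 'I18dmCdtdx'
Operation: count digit characters (0-9)
Scan: 'I', '1'(digit), '8'(digit), 'd', 'm', 'C', 'd', 't', 'd', 'x'
Digits found: 2
Result: 2


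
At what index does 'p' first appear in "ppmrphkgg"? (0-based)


Input string: 'ppmrphkgg'
Target: 'p'
Scanning left to right: s[0]='p'
First match at index: 0


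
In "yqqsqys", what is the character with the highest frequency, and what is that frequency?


Input: 'yqqsqys'
Operation: tally each character
Counts: 'q':3, 's':2, 'y':2
Maximum: 'q' appears 3 times


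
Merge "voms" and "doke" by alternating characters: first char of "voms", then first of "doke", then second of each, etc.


String 1: 'voms'
String 2: 'doke'
Operation: alternate characters
Pairs: 'v'+'d', 'o'+'o', 'm'+'k', 's'+'e'
Result: vdoomkse


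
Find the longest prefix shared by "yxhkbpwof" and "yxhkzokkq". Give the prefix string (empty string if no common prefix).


String 1: 'yxhkbpwof'
String 2: 'yxhkzokkq'
Compare position by position:
pos 0: 'y' vs 'y' match
pos 1: 'x' vs 'x' match
pos 2: 'h' vs 'h' match
pos 3: 'k' vs 'k' match
pos 4: 'b' vs 'z' differ -> stop
Longest common prefix: "yxhk" (length 4)


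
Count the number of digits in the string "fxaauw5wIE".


Input string: 'fxaauw5wIE'
Operation: count digit characters (0-9)
Scan: 'f', 'x', 'a', 'a', 'u', 'w', '5'(digit), 'w', 'I', 'E'
Digits found: 1
Result: 1


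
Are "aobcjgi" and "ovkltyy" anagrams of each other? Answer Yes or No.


String 1: 'aobcjgi' -> sorted: 'abcgijo'
String 2: 'ovkltyy' -> sorted: 'klotvyy'
Compare sorted forms: 'abcgijo' != 'klotvyy'
Anagram: No


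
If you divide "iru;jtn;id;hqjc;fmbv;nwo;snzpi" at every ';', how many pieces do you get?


Input string: 'iru;jtn;id;hqjc;fmbv;nwo;snzpi'
Delimiter: ';'
Split result: 'iru', 'jtn', 'id', 'hqjc', 'fmbv', 'nwo', 'snzpi'
Number of parts: 7


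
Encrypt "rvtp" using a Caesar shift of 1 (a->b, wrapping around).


Input: 'rvtp', shift = 1
Operation: for each letter, (position + 1) mod 26
Mapping: 'r'(17+1=18)->'s', 'v'(21+1=22)->'w', 't'(19+1=20)->'u', 'p'(15+1=16)->'q'
Result: swuq


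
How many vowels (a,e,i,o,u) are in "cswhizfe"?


Input string: 'cswhizfe'
Operation: count vowels (a, e, i, o, u)
Scan: s[0]='c', s[1]='s', s[2]='w', s[3]='h', s[4]='i' (vowel), s[5]='z', s[6]='f', s[7]='e' (vowel)
Vowels found: 2
Result: 2


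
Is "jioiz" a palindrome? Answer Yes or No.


Input string: 'jioiz'
Reversed: 'zioij'
Compare pairs: s[0]='j' vs s[4]='z' (mismatch), s[1]='i' vs s[3]='i' (match)
Palindrome: No


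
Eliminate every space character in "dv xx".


Input string: 'dv xx'
Operation: remove all spaces
Words: 'dv', 'xx'
Join without spaces: dvxx


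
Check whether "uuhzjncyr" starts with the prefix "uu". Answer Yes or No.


Input string: 'uuhzjncyr'
Prefix to check: 'uu'
First 2 characters of input: 'uu'
Match: True
Result: Yes


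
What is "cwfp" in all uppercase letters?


Input string: 'cwfp'
Operation: convert each letter to uppercase
Mapping: 'c'->'C', 'w'->'W', 'f'->'F', 'p'->'P'
Result: CWFP


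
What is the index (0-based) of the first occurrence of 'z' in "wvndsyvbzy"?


Input string: 'wvndsyvbzy'
Target: 'z'
Scanning left to right: s[0]='w', s[1]='v', s[2]='n', s[3]='d', s[4]='s', s[5]='y', s[6]='v', s[7]='b', s[8]='z'
First match at index: 8


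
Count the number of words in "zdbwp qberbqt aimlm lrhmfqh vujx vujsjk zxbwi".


Input string: 'zdbwp qberbqt aimlm lrhmfqh vujx vujsjk zxbwi'
Operation: split by spaces
Words found: 'zdbwp', 'qberbqt', 'aimlm', 'lrhmfqh', 'vujx', 'vujsjk', 'zxbwi'
Word count: 7


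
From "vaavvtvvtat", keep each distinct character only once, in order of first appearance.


Input: 'vaavvtvvtat'
Operation: keep first occurrence of each character
Scan: s[0]='v' new -> keep; s[1]='a' new -> keep; s[2]='a' seen -> skip; s[3]='v' seen -> skip; s[4]='v' seen -> skip; s[5]='t' new -> keep; s[6]='v' seen -> skip; s[7]='v' seen -> skip; s[8]='t' seen -> skip; s[9]='a' seen -> skip; s[10]='t' seen -> skip
Result: vat


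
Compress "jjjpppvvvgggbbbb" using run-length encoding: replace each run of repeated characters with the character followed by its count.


Input: 'jjjpppvvvgggbbbb'
Operation: identify consecutive runs
Runs: 'jjj' -> j3, 'ppp' -> p3, 'vvv' -> v3, 'ggg' -> g3, 'bbbb' -> b4
Encoded: j3p3v3g3b4


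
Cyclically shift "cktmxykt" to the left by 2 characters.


Input: 'cktmxykt', shift = 2
Operation: split at index 2 and swap parts
Front part s[0:2] = 'ck'
Back part s[2:] = 'tmxykt'
Rotated = back + front = 'tmxykt' + 'ck'
Result: tmxyktck


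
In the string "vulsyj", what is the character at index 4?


Input string: 'vulsyj'
Operation: get character at index 4
Index mapping: s[0]='v', s[1]='u', s[2]='l', s[3]='s', s[4]='y'
Result: 'y'


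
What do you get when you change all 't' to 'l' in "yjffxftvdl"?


Input string: 'yjffxftvdl'
Operation: replace 't' with 'l'
Positions of 't': 6
After replacement: yjffxflvdl


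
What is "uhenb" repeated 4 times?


Input string: 'uhenb'
Operation: repeat 4 times
Concatenation: 'uhenb' + 'uhenb' + 'uhenb' + 'uhenb'
Result: uhenbuhenbuhenbuhenb


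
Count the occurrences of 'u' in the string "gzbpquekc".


Input string: 'gzbpquekc'
Target character: 'u'
Scan each position: s[5]='u'
Matches found at indices: 5
Total: 1


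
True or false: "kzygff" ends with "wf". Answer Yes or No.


Input string: 'kzygff'
Suffix to check: 'wf'
Last 2 characters of input: 'ff'
Match: False
Result: No


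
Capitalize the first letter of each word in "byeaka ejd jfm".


Input string: 'byeaka ejd jfm'
Operation: capitalize first letter of each word
Word transformations: 'byeaka'->'Byeaka', 'ejd'->'Ejd', 'jfm'->'Jfm'
Result: Byeaka Ejd Jfm


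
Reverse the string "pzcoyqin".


Input string: 'pzcoyqin'
Operation: reverse character order
Original order: 'p' -> 'z' -> 'c' -> 'o' -> 'y' -> 'q' -> 'i' -> 'n'
Reversed order: 'n' -> 'i' -> 'q' -> 'y' -> 'o' -> 'c' -> 'z' -> 'p'
Result: niqyoczp


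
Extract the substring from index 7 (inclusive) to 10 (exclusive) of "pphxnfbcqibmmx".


Input string: 'pphxnfbcqibmmx'
Operation: slice [7:10]
Extract characters: s[7]='c', s[8]='q', s[9]='i'
Result: cqi


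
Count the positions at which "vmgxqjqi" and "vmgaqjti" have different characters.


String 1: 'vmgxqjqi'
String 2: 'vmgaqjti'
Compare each position: pos 0: 'v'=='v', pos 1: 'm'=='m', pos 2: 'g'=='g', pos 3: 'x'!='a', pos 4: 'q'=='q', pos 5: 'j'=='j', pos 6: 'q'!='t', pos 7: 'i'=='i'
Differing positions: 2
Hamming distance: 2


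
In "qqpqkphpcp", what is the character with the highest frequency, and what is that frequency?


Input: 'qqpqkphpcp'
Operation: tally each character
Counts: 'c':1, 'h':1, 'k':1, 'p':4, 'q':3
Maximum: 'p' appears 4 times


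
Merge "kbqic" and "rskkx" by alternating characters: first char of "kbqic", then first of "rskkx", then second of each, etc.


String 1: 'kbqic'
String 2: 'rskkx'
Operation: alternate characters
Pairs: 'k'+'r', 'b'+'s', 'q'+'k', 'i'+'k', 'c'+'x'
Result: krbsqkikcx


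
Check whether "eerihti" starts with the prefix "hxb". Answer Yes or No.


Input string: 'eerihti'
Prefix to check: 'hxb'
First 3 characters of input: 'eer'
Match: False
Result: No


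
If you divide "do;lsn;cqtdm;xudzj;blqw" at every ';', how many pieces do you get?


Input string: 'do;lsn;cqtdm;xudzj;blqw'
Delimiter: ';'
Split result: 'do', 'lsn', 'cqtdm', 'xudzj', 'blqw'
Number of parts: 5


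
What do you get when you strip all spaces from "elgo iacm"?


Input string: 'elgo iacm'
Operation: remove all spaces
Words: 'elgo', 'iacm'
Join without spaces: elgoiacm


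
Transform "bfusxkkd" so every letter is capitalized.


Input string: 'bfusxkkd'
Operation: convert each letter to uppercase
Mapping: 'b'->'B', 'f'->'F', 'u'->'U', 's'->'S', 'x'->'X', 'k'->'K', 'k'->'K', 'd'->'D'
Result: BFUSXKKD


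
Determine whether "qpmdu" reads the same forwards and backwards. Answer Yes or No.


Input string: 'qpmdu'
Reversed: 'udmpq'
Compare pairs: s[0]='q' vs s[4]='u' (mismatch), s[1]='p' vs s[3]='d' (mismatch)
Palindrome: No


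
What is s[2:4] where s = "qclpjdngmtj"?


Input string: 'qclpjdngmtj'
Operation: slice [2:4]
Extract characters: s[2]='l', s[3]='p'
Result: lp


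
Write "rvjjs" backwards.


Input string: 'rvjjs'
Operation: reverse character order
Original order: 'r' -> 'v' -> 'j' -> 'j' -> 's'
Reversed order: 's' -> 'j' -> 'j' -> 'v' -> 'r'
Result: sjjvr


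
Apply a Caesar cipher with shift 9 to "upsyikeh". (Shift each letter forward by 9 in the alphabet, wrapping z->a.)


Input: 'upsyikeh', shift = 9
Operation: for each letter, (position + 9) mod 26
Mapping: 'u'(20+9=29, 29 mod 26=3)->'d', 'p'(15+9=24)->'y', 's'(18+9=27, 27 mod 26=1)->'b', 'y'(24+9=33, 33 mod 26=7)->'h', 'i'(8+9=17)->'r', 'k'(10+9=19)->'t', 'e'(4+9=13)->'n', 'h'(7+9=16)->'q'
Result: dybhrtnq


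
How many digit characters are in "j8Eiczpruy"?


Input string: 'j8Eiczpruy'
Operation: count digit characters (0-9)
Scan: 'j', '8'(digit), 'E', 'i', 'c', 'z', 'p', 'r', 'u', 'y'
Digits found: 1
Result: 1


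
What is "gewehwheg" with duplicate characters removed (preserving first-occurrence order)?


Input: 'gewehwheg'
Operation: keep first occurrence of each character
Scan: s[0]='g' new -> keep; s[1]='e' new -> keep; s[2]='w' new -> keep; s[3]='e' seen -> skip; s[4]='h' new -> keep; s[5]='w' seen -> skip; s[6]='h' seen -> skip; s[7]='e' seen -> skip; s[8]='g' seen -> skip
Result: gewh


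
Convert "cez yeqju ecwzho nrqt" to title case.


Input string: 'cez yeqju ecwzho nrqt'
Operation: capitalize first letter of each word
Word transformations: 'cez'->'Cez', 'yeqju'->'Yeqju', 'ecwzho'->'Ecwzho', 'nrqt'->'Nrqt'
Result: Cez Yeqju Ecwzho Nrqt


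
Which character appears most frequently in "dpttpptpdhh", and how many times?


Input: 'dpttpptpdhh'
Operation: tally each character
Counts: 'd':2, 'h':2, 'p':4, 't':3
Maximum: 'p' appears 4 times


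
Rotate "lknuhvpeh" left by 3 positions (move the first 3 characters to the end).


Input: 'lknuhvpeh', shift = 3
Operation: split at index 3 and swap parts
Front part s[0:3] = 'lkn'
Back part s[3:] = 'uhvpeh'
Rotated = back + front = 'uhvpeh' + 'lkn'
Result: uhvpehlkn


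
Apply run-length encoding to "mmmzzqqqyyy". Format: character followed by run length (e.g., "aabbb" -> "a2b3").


Input: 'mmmzzqqqyyy'
Operation: identify consecutive runs
Runs: 'mmm' -> m3, 'zz' -> z2, 'qqq' -> q3, 'yyy' -> y3
Encoded: m3z2q3y3


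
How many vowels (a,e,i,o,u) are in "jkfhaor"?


Input string: 'jkfhaor'
Operation: count vowels (a, e, i, o, u)
Scan: s[0]='j', s[1]='k', s[2]='f', s[3]='h', s[4]='a' (vowel), s[5]='o' (vowel), s[6]='r'
Vowels found: 2
Result: 2


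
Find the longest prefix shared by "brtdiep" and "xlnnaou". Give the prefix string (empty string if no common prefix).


String 1: 'brtdiep'
String 2: 'xlnnaou'
Compare position by position:
pos 0: 'b' vs 'x' differ -> stop
Longest common prefix: "" (length 0)


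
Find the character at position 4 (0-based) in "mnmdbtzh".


Input string: 'mnmdbtzh'
Operation: get character at index 4
Index mapping: s[0]='m', s[1]='n', s[2]='m', s[3]='d', s[4]='b'
Result: 'b'


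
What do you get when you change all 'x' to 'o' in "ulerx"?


Input string: 'ulerx'
Operation: replace 'x' with 'o'
Positions of 'x': 4
After replacement: ulero


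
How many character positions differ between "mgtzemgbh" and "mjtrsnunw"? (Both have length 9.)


String 1: 'mgtzemgbh'
String 2: 'mjtrsnunw'
Compare each position: pos 0: 'm'=='m', pos 1: 'g'!='j', pos 2: 't'=='t', pos 3: 'z'!='r', pos 4: 'e'!='s', pos 5: 'm'!='n', pos 6: 'g'!='u', pos 7: 'b'!='n', pos 8: 'h'!='w'
Differing positions: 7
Hamming distance: 7


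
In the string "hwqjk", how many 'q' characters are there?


Input string: 'hwqjk'
Target character: 'q'
Scan each position: s[2]='q'
Matches found at indices: 2
Total: 1


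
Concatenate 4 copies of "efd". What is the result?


Input string: 'efd'
Operation: repeat 4 times
Concatenation: 'efd' + 'efd' + 'efd' + 'efd'
Result: efdefdefdefd


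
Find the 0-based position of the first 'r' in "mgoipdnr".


Input string: 'mgoipdnr'
Target: 'r'
Scanning left to right: s[0]='m', s[1]='g', s[2]='o', s[3]='i', s[4]='p', s[5]='d', s[6]='n', s[7]='r'
First match at index: 7


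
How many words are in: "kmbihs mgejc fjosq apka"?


Input string: 'kmbihs mgejc fjosq apka'
Operation: split by spaces
Words found: 'kmbihs', 'mgejc', 'fjosq', 'apka'
Word count: 4


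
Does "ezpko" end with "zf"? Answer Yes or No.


Input string: 'ezpko'
Suffix to check: 'zf'
Last 2 characters of input: 'ko'
Match: False
Result: No


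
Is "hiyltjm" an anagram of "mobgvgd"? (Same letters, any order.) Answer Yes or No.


String 1: 'mobgvgd' -> sorted: 'bdggmov'
String 2: 'hiyltjm' -> sorted: 'hijlmty'
Compare sorted forms: 'bdggmov' != 'hijlmty'
Anagram: No


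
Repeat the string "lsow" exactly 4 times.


Input string: 'lsow'
Operation: repeat 4 times
Concatenation: 'lsow' + 'lsow' + 'lsow' + 'lsow'
Result: lsowlsowlsowlsow


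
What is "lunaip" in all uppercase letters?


Input string: 'lunaip'
Operation: convert each letter to uppercase
Mapping: 'l'->'L', 'u'->'U', 'n'->'N', 'a'->'A', 'i'->'I', 'p'->'P'
Result: LUNAIP


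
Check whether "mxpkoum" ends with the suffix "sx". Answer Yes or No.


Input string: 'mxpkoum'
Suffix to check: 'sx'
Last 2 characters of input: 'um'
Match: False
Result: No


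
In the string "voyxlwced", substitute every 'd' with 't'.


Input string: 'voyxlwced'
Operation: replace 'd' with 't'
Positions of 'd': 8
After replacement: voyxlwcet


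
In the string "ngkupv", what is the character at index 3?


Input string: 'ngkupv'
Operation: get character at index 3
Index mapping: s[0]='n', s[1]='g', s[2]='k', s[3]='u'
Result: 'u'


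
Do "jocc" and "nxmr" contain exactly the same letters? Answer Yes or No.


String 1: 'jocc' -> sorted: 'ccjo'
String 2: 'nxmr' -> sorted: 'mnrx'
Compare sorted forms: 'ccjo' != 'mnrx'
Anagram: No


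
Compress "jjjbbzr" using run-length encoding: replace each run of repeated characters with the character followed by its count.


Input: 'jjjbbzr'
Operation: identify consecutive runs
Runs: 'jjj' -> j3, 'bb' -> b2, 'z' -> z1, 'r' -> r1
Encoded: j3b2z1r1


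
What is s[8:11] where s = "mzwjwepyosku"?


Input string: 'mzwjwepyosku'
Operation: slice [8:11]
Extract characters: s[8]='o', s[9]='s', s[10]='k'
Result: osk


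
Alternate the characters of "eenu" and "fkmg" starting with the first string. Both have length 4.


String 1: 'eenu'
String 2: 'fkmg'
Operation: alternate characters
Pairs: 'e'+'f', 'e'+'k', 'n'+'m', 'u'+'g'
Result: efeknmug


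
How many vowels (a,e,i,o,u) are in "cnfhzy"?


Input string: 'cnfhzy'
Operation: count vowels (a, e, i, o, u)
Scan: s[0]='c', s[1]='n', s[2]='f', s[3]='h', s[4]='z', s[5]='y'
Vowels found: 0
Result: 0


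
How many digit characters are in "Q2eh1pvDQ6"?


Input string: 'Q2eh1pvDQ6'
Operation: count digit characters (0-9)
Scan: 'Q', '2'(digit), 'e', 'h', '1'(digit), 'p', 'v', 'D', 'Q', '6'(digit)
Digits found: 3
Result: 3


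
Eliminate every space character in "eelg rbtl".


Input string: 'eelg rbtl'
Operation: remove all spaces
Words: 'eelg', 'rbtl'
Join without spaces: eelgrbtl


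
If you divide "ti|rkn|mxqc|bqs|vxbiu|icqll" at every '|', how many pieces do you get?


Input string: 'ti|rkn|mxqc|bqs|vxbiu|icqll'
Delimiter: '|'
Split result: 'ti', 'rkn', 'mxqc', 'bqs', 'vxbiu', 'icqll'
Number of parts: 6


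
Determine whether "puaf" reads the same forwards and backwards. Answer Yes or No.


Input string: 'puaf'
Reversed: 'faup'
Compare pairs: s[0]='p' vs s[3]='f' (mismatch), s[1]='u' vs s[2]='a' (mismatch)
Palindrome: No


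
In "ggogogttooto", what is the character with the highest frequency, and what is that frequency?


Input: 'ggogogttooto'
Operation: tally each character
Counts: 'g':4, 'o':5, 't':3
Maximum: 'o' appears 5 times


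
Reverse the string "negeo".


Input string: 'negeo'
Operation: reverse character order
Original order: 'n' -> 'e' -> 'g' -> 'e' -> 'o'
Reversed order: 'o' -> 'e' -> 'g' -> 'e' -> 'n'
Result: oegen


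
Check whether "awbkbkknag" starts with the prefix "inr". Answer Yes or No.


Input string: 'awbkbkknag'
Prefix to check: 'inr'
First 3 characters of input: 'awb'
Match: False
Result: No


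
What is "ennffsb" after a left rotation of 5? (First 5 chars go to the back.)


Input: 'ennffsb', shift = 5
Operation: split at index 5 and swap parts
Front part s[0:5] = 'ennff'
Back part s[5:] = 'sb'
Rotated = back + front = 'sb' + 'ennff'
Result: sbennff


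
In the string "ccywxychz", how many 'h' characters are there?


Input string: 'ccywxychz'
Target character: 'h'
Scan each position: s[7]='h'
Matches found at indices: 7
Total: 1


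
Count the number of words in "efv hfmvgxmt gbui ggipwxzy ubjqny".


Input string: 'efv hfmvgxmt gbui ggipwxzy ubjqny'
Operation: split by spaces
Words found: 'efv', 'hfmvgxmt', 'gbui', 'ggipwxzy', 'ubjqny'
Word count: 5


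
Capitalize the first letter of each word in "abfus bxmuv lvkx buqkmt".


Input string: 'abfus bxmuv lvkx buqkmt'
Operation: capitalize first letter of each word
Word transformations: 'abfus'->'Abfus', 'bxmuv'->'Bxmuv', 'lvkx'->'Lvkx', 'buqkmt'->'Buqkmt'
Result: Abfus Bxmuv Lvkx Buqkmt


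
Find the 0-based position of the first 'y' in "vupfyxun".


Input string: 'vupfyxun'
Target: 'y'
Scanning left to right: s[0]='v', s[1]='u', s[2]='p', s[3]='f', s[4]='y'
First match at index: 4


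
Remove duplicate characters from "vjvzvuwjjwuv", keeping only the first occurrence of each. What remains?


Input: 'vjvzvuwjjwuv'
Operation: keep first occurrence of each character
Scan: s[0]='v' new -> keep; s[1]='j' new -> keep; s[2]='v' seen -> skip; s[3]='z' new -> keep; s[4]='v' seen -> skip; s[5]='u' new -> keep; s[6]='w' new -> keep; s[7]='j' seen -> skip; s[8]='j' seen -> skip; s[9]='w' seen -> skip; s[10]='u' seen -> skip; s[11]='v' seen -> skip
Result: vjzuw


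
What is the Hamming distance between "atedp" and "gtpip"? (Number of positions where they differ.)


String 1: 'atedp'
String 2: 'gtpip'
Compare each position: pos 0: 'a'!='g', pos 1: 't'=='t', pos 2: 'e'!='p', pos 3: 'd'!='i', pos 4: 'p'=='p'
Differing positions: 3
Hamming distance: 3


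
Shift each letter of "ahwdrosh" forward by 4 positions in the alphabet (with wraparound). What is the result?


Input: 'ahwdrosh', shift = 4
Operation: for each letter, (position + 4) mod 26
Mapping: 'a'(0+4=4)->'e', 'h'(7+4=11)->'l', 'w'(22+4=26, 26 mod 26=0)->'a', 'd'(3+4=7)->'h', 'r'(17+4=21)->'v', 'o'(14+4=18)->'s', 's'(18+4=22)->'w', 'h'(7+4=11)->'l'
Result: elahvswl


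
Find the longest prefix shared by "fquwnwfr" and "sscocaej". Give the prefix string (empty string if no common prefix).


String 1: 'fquwnwfr'
String 2: 'sscocaej'
Compare position by position:
pos 0: 'f' vs 's' differ -> stop
Longest common prefix: "" (length 0)


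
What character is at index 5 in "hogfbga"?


Input string: 'hogfbga'
Operation: get character at index 5
Index mapping: s[0]='h', s[1]='o', s[2]='g', s[3]='f', s[4]='b', s[5]='g'
Result: 'g'


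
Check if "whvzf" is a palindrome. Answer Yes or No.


Input string: 'whvzf'
Reversed: 'fzvhw'
Compare pairs: s[0]='w' vs s[4]='f' (mismatch), s[1]='h' vs s[3]='z' (mismatch)
Palindrome: No


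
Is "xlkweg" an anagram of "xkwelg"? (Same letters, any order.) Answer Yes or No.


String 1: 'xkwelg' -> sorted: 'egklwx'
String 2: 'xlkweg' -> sorted: 'egklwx'
Compare sorted forms: 'egklwx' == 'egklwx'
Anagram: Yes


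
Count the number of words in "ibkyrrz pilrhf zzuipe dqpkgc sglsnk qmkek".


Input string: 'ibkyrrz pilrhf zzuipe dqpkgc sglsnk qmkek'
Operation: split by spaces
Words found: 'ibkyrrz', 'pilrhf', 'zzuipe', 'dqpkgc', 'sglsnk', 'qmkek'
Word count: 6


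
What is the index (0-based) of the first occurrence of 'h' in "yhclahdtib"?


Input string: 'yhclahdtib'
Target: 'h'
Scanning left to right: s[0]='y', s[1]='h'
First match at index: 1


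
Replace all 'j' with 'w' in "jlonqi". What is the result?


Input string: 'jlonqi'
Operation: replace 'j' with 'w'
Positions of 'j': 0
After replacement: wlonqi


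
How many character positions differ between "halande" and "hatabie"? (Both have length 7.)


String 1: 'halande'
String 2: 'hatabie'
Compare each position: pos 0: 'h'=='h', pos 1: 'a'=='a', pos 2: 'l'!='t', pos 3: 'a'=='a', pos 4: 'n'!='b', pos 5: 'd'!='i', pos 6: 'e'=='e'
Differing positions: 3
Hamming distance: 3


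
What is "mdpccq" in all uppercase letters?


Input string: 'mdpccq'
Operation: convert each letter to uppercase
Mapping: 'm'->'M', 'd'->'D', 'p'->'P', 'c'->'C', 'c'->'C', 'q'->'Q'
Result: MDPCCQ


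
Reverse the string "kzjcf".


Input string: 'kzjcf'
Operation: reverse character order
Original order: 'k' -> 'z' -> 'j' -> 'c' -> 'f'
Reversed order: 'f' -> 'c' -> 'j' -> 'z' -> 'k'
Result: fcjzk


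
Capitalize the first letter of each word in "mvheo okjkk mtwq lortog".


Input string: 'mvheo okjkk mtwq lortog'
Operation: capitalize first letter of each word
Word transformations: 'mvheo'->'Mvheo', 'okjkk'->'Okjkk', 'mtwq'->'Mtwq', 'lortog'->'Lortog'
Result: Mvheo Okjkk Mtwq Lortog


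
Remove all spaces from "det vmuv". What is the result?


Input string: 'det vmuv'
Operation: remove all spaces
Words: 'det', 'vmuv'
Join without spaces: detvmuv


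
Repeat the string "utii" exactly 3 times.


Input string: 'utii'
Operation: repeat 3 times
Concatenation: 'utii' + 'utii' + 'utii'
Result: utiiutiiutii


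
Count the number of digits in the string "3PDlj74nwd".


Input string: '3PDlj74nwd'
Operation: count digit characters (0-9)
Scan: '3'(digit), 'P', 'D', 'l', 'j', '7'(digit), '4'(digit), 'n', 'w', 'd'
Digits found: 3
Result: 3


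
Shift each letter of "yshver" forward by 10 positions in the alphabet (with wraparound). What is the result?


Input: 'yshver', shift = 10
Operation: for each letter, (position + 10) mod 26
Mapping: 'y'(24+10=34, 34 mod 26=8)->'i', 's'(18+10=28, 28 mod 26=2)->'c', 'h'(7+10=17)->'r', 'v'(21+10=31, 31 mod 26=5)->'f', 'e'(4+10=14)->'o', 'r'(17+10=27, 27 mod 26=1)->'b'
Result: icrfob


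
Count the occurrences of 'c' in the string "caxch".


Input string: 'caxch'
Target character: 'c'
Scan each position: s[0]='c', s[3]='c'
Matches found at indices: 0, 3
Total: 2


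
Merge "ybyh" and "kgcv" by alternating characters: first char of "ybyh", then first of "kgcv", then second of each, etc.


String 1: 'ybyh'
String 2: 'kgcv'
Operation: alternate characters
Pairs: 'y'+'k', 'b'+'g', 'y'+'c', 'h'+'v'
Result: ykbgychv


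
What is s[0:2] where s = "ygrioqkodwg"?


Input string: 'ygrioqkodwg'
Operation: slice [0:2]
Extract characters: s[0]='y', s[1]='g'
Result: yg


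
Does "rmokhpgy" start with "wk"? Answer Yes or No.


Input string: 'rmokhpgy'
Prefix to check: 'wk'
First 2 characters of input: 'rm'
Match: False
Result: No


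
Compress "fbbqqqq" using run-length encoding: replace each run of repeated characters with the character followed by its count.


Input: 'fbbqqqq'
Operation: identify consecutive runs
Runs: 'f' -> f1, 'bb' -> b2, 'qqqq' -> q4
Encoded: f1b2q4


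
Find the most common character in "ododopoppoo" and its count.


Input: 'ododopoppoo'
Operation: tally each character
Counts: 'd':2, 'o':6, 'p':3
Maximum: 'o' appears 6 times


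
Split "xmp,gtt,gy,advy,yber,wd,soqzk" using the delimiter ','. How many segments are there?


Input string: 'xmp,gtt,gy,advy,yber,wd,soqzk'
Delimiter: ','
Split result: 'xmp', 'gtt', 'gy', 'advy', 'yber', 'wd', 'soqzk'
Number of parts: 7


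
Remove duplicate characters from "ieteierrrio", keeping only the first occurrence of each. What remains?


Input: 'ieteierrrio'
Operation: keep first occurrence of each character
Scan: s[0]='i' new -> keep; s[1]='e' new -> keep; s[2]='t' new -> keep; s[3]='e' seen -> skip; s[4]='i' seen -> skip; s[5]='e' seen -> skip; s[6]='r' new -> keep; s[7]='r' seen -> skip; s[8]='r' seen -> skip; s[9]='i' seen -> skip; s[10]='o' new -> keep
Result: ietro


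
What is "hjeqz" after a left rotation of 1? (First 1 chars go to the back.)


Input: 'hjeqz', shift = 1
Operation: split at index 1 and swap parts
Front part s[0:1] = 'h'
Back part s[1:] = 'jeqz'
Rotated = back + front = 'jeqz' + 'h'
Result: jeqzh


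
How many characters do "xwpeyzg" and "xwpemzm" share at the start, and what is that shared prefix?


String 1: 'xwpeyzg'
String 2: 'xwpemzm'
Compare position by position:
pos 0: 'x' vs 'x' match
pos 1: 'w' vs 'w' match
pos 2: 'p' vs 'p' match
pos 3: 'e' vs 'e' match
pos 4: 'y' vs 'm' differ -> stop
Longest common prefix: "xwpe" (length 4)


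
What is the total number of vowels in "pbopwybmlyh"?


Input string: 'pbopwybmlyh'
Operation: count vowels (a, e, i, o, u)
Scan: s[0]='p', s[1]='b', s[2]='o' (vowel), s[3]='p', s[4]='w', s[5]='y', s[6]='b', s[7]='m', s[8]='l', s[9]='y', s[10]='h'
Vowels found: 1
Result: 1


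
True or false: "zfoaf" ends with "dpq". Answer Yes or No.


Input string: 'zfoaf'
Suffix to check: 'dpq'
Last 3 characters of input: 'oaf'
Match: False
Result: No


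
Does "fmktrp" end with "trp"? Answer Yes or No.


Input string: 'fmktrp'
Suffix to check: 'trp'
Last 3 characters of input: 'trp'
Match: True
Result: Yes


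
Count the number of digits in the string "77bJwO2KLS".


Input string: '77bJwO2KLS'
Operation: count digit characters (0-9)
Scan: '7'(digit), '7'(digit), 'b', 'J', 'w', 'O', '2'(digit), 'K', 'L', 'S'
Digits found: 3
Result: 3


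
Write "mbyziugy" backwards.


Input string: 'mbyziugy'
Operation: reverse character order
Original order: 'm' -> 'b' -> 'y' -> 'z' -> 'i' -> 'u' -> 'g' -> 'y'
Reversed order: 'y' -> 'g' -> 'u' -> 'i' -> 'z' -> 'y' -> 'b' -> 'm'
Result: yguizybm


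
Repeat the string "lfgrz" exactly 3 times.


Input string: 'lfgrz'
Operation: repeat 3 times
Concatenation: 'lfgrz' + 'lfgrz' + 'lfgrz'
Result: lfgrzlfgrzlfgrz


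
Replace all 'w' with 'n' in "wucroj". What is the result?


Input string: 'wucroj'
Operation: replace 'w' with 'n'
Positions of 'w': 0
After replacement: nucroj


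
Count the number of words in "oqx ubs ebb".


Input string: 'oqx ubs ebb'
Operation: split by spaces
Words found: 'oqx', 'ubs', 'ebb'
Word count: 3


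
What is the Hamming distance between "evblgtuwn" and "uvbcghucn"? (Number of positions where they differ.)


String 1: 'evblgtuwn'
String 2: 'uvbcghucn'
Compare each position: pos 0: 'e'!='u', pos 1: 'v'=='v', pos 2: 'b'=='b', pos 3: 'l'!='c', pos 4: 'g'=='g', pos 5: 't'!='h', pos 6: 'u'=='u', pos 7: 'w'!='c', pos 8: 'n'=='n'
Differing positions: 4
Hamming distance: 4


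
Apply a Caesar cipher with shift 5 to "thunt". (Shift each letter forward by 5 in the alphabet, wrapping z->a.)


Input: 'thunt', shift = 5
Operation: for each letter, (position + 5) mod 26
Mapping: 't'(19+5=24)->'y', 'h'(7+5=12)->'m', 'u'(20+5=25)->'z', 'n'(13+5=18)->'s', 't'(19+5=24)->'y'
Result: ymzsy


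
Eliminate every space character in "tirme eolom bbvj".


Input string: 'tirme eolom bbvj'
Operation: remove all spaces
Words: 'tirme', 'eolom', 'bbvj'
Join without spaces: tirmeeolombbvj


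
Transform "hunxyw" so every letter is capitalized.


Input string: 'hunxyw'
Operation: convert each letter to uppercase
Mapping: 'h'->'H', 'u'->'U', 'n'->'N', 'x'->'X', 'y'->'Y', 'w'->'W'
Result: HUNXYW


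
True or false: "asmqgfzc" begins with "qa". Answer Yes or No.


Input string: 'asmqgfzc'
Prefix to check: 'qa'
First 2 characters of input: 'as'
Match: False
Result: No


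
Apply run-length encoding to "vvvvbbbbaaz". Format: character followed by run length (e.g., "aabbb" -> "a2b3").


Input: 'vvvvbbbbaaz'
Operation: identify consecutive runs
Runs: 'vvvv' -> v4, 'bbbb' -> b4, 'aa' -> a2, 'z' -> z1
Encoded: v4b4a2z1


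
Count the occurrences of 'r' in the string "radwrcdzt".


Input string: 'radwrcdzt'
Target character: 'r'
Scan each position: s[0]='r', s[4]='r'
Matches found at indices: 0, 4
Total: 2


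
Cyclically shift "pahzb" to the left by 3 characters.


Input: 'pahzb', shift = 3
Operation: split at index 3 and swap parts
Front part s[0:3] = 'pah'
Back part s[3:] = 'zb'
Rotated = back + front = 'zb' + 'pah'
Result: zbpah


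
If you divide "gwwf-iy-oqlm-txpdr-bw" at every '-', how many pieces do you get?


Input string: 'gwwf-iy-oqlm-txpdr-bw'
Delimiter: '-'
Split result: 'gwwf', 'iy', 'oqlm', 'txpdr', 'bw'
Number of parts: 5


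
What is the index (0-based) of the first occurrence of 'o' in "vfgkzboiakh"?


Input string: 'vfgkzboiakh'
Target: 'o'
Scanning left to right: s[0]='v', s[1]='f', s[2]='g', s[3]='k', s[4]='z', s[5]='b', s[6]='o'
First match at index: 6


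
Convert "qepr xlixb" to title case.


Input string: 'qepr xlixb'
Operation: capitalize first letter of each word
Word transformations: 'qepr'->'Qepr', 'xlixb'->'Xlixb'
Result: Qepr Xlixb


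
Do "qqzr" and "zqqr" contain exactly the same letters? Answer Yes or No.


String 1: 'qqzr' -> sorted: 'qqrz'
String 2: 'zqqr' -> sorted: 'qqrz'
Compare sorted forms: 'qqrz' == 'qqrz'
Anagram: Yes


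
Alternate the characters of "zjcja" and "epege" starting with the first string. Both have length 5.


String 1: 'zjcja'
String 2: 'epege'
Operation: alternate characters
Pairs: 'z'+'e', 'j'+'p', 'c'+'e', 'j'+'g', 'a'+'e'
Result: zejpcejgae


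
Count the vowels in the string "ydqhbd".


Input string: 'ydqhbd'
Operation: count vowels (a, e, i, o, u)
Scan: s[0]='y', s[1]='d', s[2]='q', s[3]='h', s[4]='b', s[5]='d'
Vowels found: 0
Result: 0


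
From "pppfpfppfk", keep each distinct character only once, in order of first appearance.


Input: 'pppfpfppfk'
Operation: keep first occurrence of each character
Scan: s[0]='p' new -> keep; s[1]='p' seen -> skip; s[2]='p' seen -> skip; s[3]='f' new -> keep; s[4]='p' seen -> skip; s[5]='f' seen -> skip; s[6]='p' seen -> skip; s[7]='p' seen -> skip; s[8]='f' seen -> skip; s[9]='k' new -> keep
Result: pfk


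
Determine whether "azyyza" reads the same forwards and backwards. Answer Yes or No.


Input string: 'azyyza'
Reversed: 'azyyza'
Compare pairs: s[0]='a' vs s[5]='a' (match), s[1]='z' vs s[4]='z' (match), s[2]='y' vs s[3]='y' (match)
Palindrome: Yes


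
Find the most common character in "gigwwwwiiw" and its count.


Input: 'gigwwwwiiw'
Operation: tally each character
Counts: 'g':2, 'i':3, 'w':5
Maximum: 'w' appears 5 times


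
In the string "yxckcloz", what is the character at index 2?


Input string: 'yxckcloz'
Operation: get character at index 2
Index mapping: s[0]='y', s[1]='x', s[2]='c'
Result: 'c'


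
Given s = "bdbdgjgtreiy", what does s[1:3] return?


Input string: 'bdbdgjgtreiy'
Operation: slice [1:3]
Extract characters: s[1]='d', s[2]='b'
Result: db


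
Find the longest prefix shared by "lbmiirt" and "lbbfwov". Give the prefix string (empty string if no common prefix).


String 1: 'lbmiirt'
String 2: 'lbbfwov'
Compare position by position:
pos 0: 'l' vs 'l' match
pos 1: 'b' vs 'b' match
pos 2: 'm' vs 'b' differ -> stop
Longest common prefix: "lb" (length 2)


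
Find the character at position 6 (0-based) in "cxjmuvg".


Input string: 'cxjmuvg'
Operation: get character at index 6
Index mapping: s[0]='c', s[1]='x', s[2]='j', s[3]='m', s[4]='u', s[5]='v', s[6]='g'
Result: 'g'


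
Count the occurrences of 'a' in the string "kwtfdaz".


Input string: 'kwtfdaz'
Target character: 'a'
Scan each position: s[5]='a'
Matches found at indices: 5
Total: 1


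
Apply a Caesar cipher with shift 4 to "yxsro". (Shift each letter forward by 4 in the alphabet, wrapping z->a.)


Input: 'yxsro', shift = 4
Operation: for each letter, (position + 4) mod 26
Mapping: 'y'(24+4=28, 28 mod 26=2)->'c', 'x'(23+4=27, 27 mod 26=1)->'b', 's'(18+4=22)->'w', 'r'(17+4=21)->'v', 'o'(14+4=18)->'s'
Result: cbwvs


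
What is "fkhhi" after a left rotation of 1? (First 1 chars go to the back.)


Input: 'fkhhi', shift = 1
Operation: split at index 1 and swap parts
Front part s[0:1] = 'f'
Back part s[1:] = 'khhi'
Rotated = back + front = 'khhi' + 'f'
Result: khhif


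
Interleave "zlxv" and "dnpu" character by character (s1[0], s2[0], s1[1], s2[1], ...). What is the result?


String 1: 'zlxv'
String 2: 'dnpu'
Operation: alternate characters
Pairs: 'z'+'d', 'l'+'n', 'x'+'p', 'v'+'u'
Result: zdlnxpvu


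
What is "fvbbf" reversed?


Input string: 'fvbbf'
Operation: reverse character order
Original order: 'f' -> 'v' -> 'b' -> 'b' -> 'f'
Reversed order: 'f' -> 'b' -> 'b' -> 'v' -> 'f'
Result: fbbvf


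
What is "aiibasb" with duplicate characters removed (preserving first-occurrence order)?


Input: 'aiibasb'
Operation: keep first occurrence of each character
Scan: s[0]='a' new -> keep; s[1]='i' new -> keep; s[2]='i' seen -> skip; s[3]='b' new -> keep; s[4]='a' seen -> skip; s[5]='s' new -> keep; s[6]='b' seen -> skip
Result: aibs


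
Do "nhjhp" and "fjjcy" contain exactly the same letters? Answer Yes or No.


String 1: 'nhjhp' -> sorted: 'hhjnp'
String 2: 'fjjcy' -> sorted: 'cfjjy'
Compare sorted forms: 'hhjnp' != 'cfjjy'
Anagram: No


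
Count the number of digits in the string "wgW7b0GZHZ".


Input string: 'wgW7b0GZHZ'
Operation: count digit characters (0-9)
Scan: 'w', 'g', 'W', '7'(digit), 'b', '0'(digit), 'G', 'Z', 'H', 'Z'
Digits found: 2
Result: 2


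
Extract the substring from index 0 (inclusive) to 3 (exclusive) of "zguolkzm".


Input string: 'zguolkzm'
Operation: slice [0:3]
Extract characters: s[0]='z', s[1]='g', s[2]='u'
Result: zgu


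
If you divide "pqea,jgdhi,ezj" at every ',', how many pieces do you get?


Input string: 'pqea,jgdhi,ezj'
Delimiter: ','
Split result: 'pqea', 'jgdhi', 'ezj'
Number of parts: 3


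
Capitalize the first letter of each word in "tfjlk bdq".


Input string: 'tfjlk bdq'
Operation: capitalize first letter of each word
Word transformations: 'tfjlk'->'Tfjlk', 'bdq'->'Bdq'
Result: Tfjlk Bdq


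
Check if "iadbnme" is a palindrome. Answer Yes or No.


Input string: 'iadbnme'
Reversed: 'emnbdai'
Compare pairs: s[0]='i' vs s[6]='e' (mismatch), s[1]='a' vs s[5]='m' (mismatch), s[2]='d' vs s[4]='n' (mismatch)
Palindrome: No


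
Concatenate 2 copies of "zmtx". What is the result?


Input string: 'zmtx'
Operation: repeat 2 times
Concatenation: 'zmtx' + 'zmtx'
Result: zmtxzmtx


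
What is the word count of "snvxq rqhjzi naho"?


Input string: 'snvxq rqhjzi naho'
Operation: split by spaces
Words found: 'snvxq', 'rqhjzi', 'naho'
Word count: 3


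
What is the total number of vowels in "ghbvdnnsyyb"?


Input string: 'ghbvdnnsyyb'
Operation: count vowels (a, e, i, o, u)
Scan: s[0]='g', s[1]='h', s[2]='b', s[3]='v', s[4]='d', s[5]='n', s[6]='n', s[7]='s', s[8]='y', s[9]='y', s[10]='b'
Vowels found: 0
Result: 0


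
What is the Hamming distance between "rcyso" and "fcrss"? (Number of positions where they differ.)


String 1: 'rcyso'
String 2: 'fcrss'
Compare each position: pos 0: 'r'!='f', pos 1: 'c'=='c', pos 2: 'y'!='r', pos 3: 's'=='s', pos 4: 'o'!='s'
Differing positions: 3
Hamming distance: 3


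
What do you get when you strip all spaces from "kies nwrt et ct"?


Input string: 'kies nwrt et ct'
Operation: remove all spaces
Words: 'kies', 'nwrt', 'et', 'ct'
Join without spaces: kiesnwrtetct


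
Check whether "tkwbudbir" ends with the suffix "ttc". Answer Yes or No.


Input string: 'tkwbudbir'
Suffix to check: 'ttc'
Last 3 characters of input: 'bir'
Match: False
Result: No


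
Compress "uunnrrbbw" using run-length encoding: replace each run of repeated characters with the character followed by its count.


Input: 'uunnrrbbw'
Operation: identify consecutive runs
Runs: 'uu' -> u2, 'nn' -> n2, 'rr' -> r2, 'bb' -> b2, 'w' -> w1
Encoded: u2n2r2b2w1


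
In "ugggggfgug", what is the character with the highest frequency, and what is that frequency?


Input: 'ugggggfgug'
Operation: tally each character
Counts: 'f':1, 'g':7, 'u':2
Maximum: 'g' appears 7 times


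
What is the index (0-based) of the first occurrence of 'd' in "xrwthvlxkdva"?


Input string: 'xrwthvlxkdva'
Target: 'd'
Scanning left to right: s[0]='x', s[1]='r', s[2]='w', s[3]='t', s[4]='h', s[5]='v', s[6]='l', s[7]='x', s[8]='k', s[9]='d'
First match at index: 9


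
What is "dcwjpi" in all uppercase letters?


Input string: 'dcwjpi'
Operation: convert each letter to uppercase
Mapping: 'd'->'D', 'c'->'C', 'w'->'W', 'j'->'J', 'p'->'P', 'i'->'I'
Result: DCWJPI


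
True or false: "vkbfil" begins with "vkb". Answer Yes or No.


Input string: 'vkbfil'
Prefix to check: 'vkb'
First 3 characters of input: 'vkb'
Match: True
Result: Yes


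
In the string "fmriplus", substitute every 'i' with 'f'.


Input string: 'fmriplus'
Operation: replace 'i' with 'f'
Positions of 'i': 3
After replacement: fmrfplus


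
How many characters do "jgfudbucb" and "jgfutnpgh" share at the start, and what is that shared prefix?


String 1: 'jgfudbucb'
String 2: 'jgfutnpgh'
Compare position by position:
pos 0: 'j' vs 'j' match
pos 1: 'g' vs 'g' match
pos 2: 'f' vs 'f' match
pos 3: 'u' vs 'u' match
pos 4: 'd' vs 't' differ -> stop
Longest common prefix: "jgfu" (length 4)


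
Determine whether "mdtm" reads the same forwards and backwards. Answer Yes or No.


Input string: 'mdtm'
Reversed: 'mtdm'
Compare pairs: s[0]='m' vs s[3]='m' (match), s[1]='d' vs s[2]='t' (mismatch)
Palindrome: No


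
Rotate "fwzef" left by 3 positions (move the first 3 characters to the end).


Input: 'fwzef', shift = 3
Operation: split at index 3 and swap parts
Front part s[0:3] = 'fwz'
Back part s[3:] = 'ef'
Rotated = back + front = 'ef' + 'fwz'
Result: effwz


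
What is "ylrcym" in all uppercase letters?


Input string: 'ylrcym'
Operation: convert each letter to uppercase
Mapping: 'y'->'Y', 'l'->'L', 'r'->'R', 'c'->'C', 'y'->'Y', 'm'->'M'
Result: YLRCYM


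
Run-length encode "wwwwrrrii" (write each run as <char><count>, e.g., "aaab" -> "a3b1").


Input: 'wwwwrrrii'
Operation: identify consecutive runs
Runs: 'wwww' -> w4, 'rrr' -> r3, 'ii' -> i2
Encoded: w4r3i2


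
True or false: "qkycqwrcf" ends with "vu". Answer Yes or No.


Input string: 'qkycqwrcf'
Suffix to check: 'vu'
Last 2 characters of input: 'cf'
Match: False
Result: No


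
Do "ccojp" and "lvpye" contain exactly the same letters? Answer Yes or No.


String 1: 'ccojp' -> sorted: 'ccjop'
String 2: 'lvpye' -> sorted: 'elpvy'
Compare sorted forms: 'ccjop' != 'elpvy'
Anagram: No


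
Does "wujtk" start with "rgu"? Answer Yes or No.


Input string: 'wujtk'
Prefix to check: 'rgu'
First 3 characters of input: 'wuj'
Match: False
Result: No


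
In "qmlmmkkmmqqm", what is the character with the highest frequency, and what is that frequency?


Input: 'qmlmmkkmmqqm'
Operation: tally each character
Counts: 'k':2, 'l':1, 'm':6, 'q':3
Maximum: 'm' appears 6 times
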